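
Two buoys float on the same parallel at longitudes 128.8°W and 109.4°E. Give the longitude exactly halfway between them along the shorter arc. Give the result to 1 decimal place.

Signed shortest Δλ from -128.8° to +109.4° is -121.8°.
Midpoint longitude = -128.8° + (-121.8°)/2 = -128.8° − 60.9° = -189.7°.
Normalise into (−180°, 180°]: +170.3°.
(The naïve average (-128.8 + +109.4)/2 = -9.7° is on the wrong side of the globe.)

170.3°E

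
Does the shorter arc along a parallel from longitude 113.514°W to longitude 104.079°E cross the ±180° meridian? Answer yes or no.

Yes

Naïve |104.079 − -113.514| = 217.593° > 180°, so the shorter arc goes the other way round — across 180°.
Signed shortest Δλ = ((104.079 − -113.514 + 180) mod 360) − 180 = -142.407°.
Going west by 142.407° from -113.514° passes through 180° before reaching +104.079°.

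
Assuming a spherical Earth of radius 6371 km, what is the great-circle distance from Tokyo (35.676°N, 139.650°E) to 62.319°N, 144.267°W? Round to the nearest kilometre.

5850 km

Δλ = -144.267 − 139.650 = -283.917°; wrapped into (−180°, 180°]: 76.083°.
Δφ = 62.319 − 35.676 = 26.643°.
a = sin²(Δφ/2) + cos φ₁ · cos φ₂ · sin²(Δλ/2) = 0.196393.
c = 2·atan2(√a, √(1−a)) = 0.91825 rad → d = 6371·c ≈ 5850.14 km.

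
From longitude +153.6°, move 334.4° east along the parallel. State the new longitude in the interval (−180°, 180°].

+128.0°

Start at +153.6°; shift +334.4° → +488.0°.
+488.0° lies outside (−180°, 180°]; subtract 360° → +128.0°.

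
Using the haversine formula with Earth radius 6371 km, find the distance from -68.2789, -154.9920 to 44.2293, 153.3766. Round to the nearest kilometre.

13222 km

Δλ = 153.3766 − -154.9920 = 308.3686°; wrapped into (−180°, 180°]: -51.6314°.
Δφ = 44.2293 − -68.2789 = 112.5082°.
a = sin²(Δφ/2) + cos φ₁ · cos φ₂ · sin²(Δλ/2) = 0.741698.
c = 2·atan2(√a, √(1−a)) = 2.07533 rad → d = 6371·c ≈ 13221.91 km.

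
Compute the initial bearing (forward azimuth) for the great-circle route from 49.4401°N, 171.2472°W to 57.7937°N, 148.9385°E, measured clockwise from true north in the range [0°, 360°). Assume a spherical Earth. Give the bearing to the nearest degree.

Δλ = 148.9385 − -171.2472 = 320.1857°; wrapped into (−180°, 180°]: -39.8143°.
θ = atan2( sin Δλ · cos φ₂ , cos φ₁ · sin φ₂ − sin φ₁ · cos φ₂ · cos Δλ )
  = atan2(-0.34126, 0.23917) = -54.975° → normalised to [0°, 360°): 305.025°.

305°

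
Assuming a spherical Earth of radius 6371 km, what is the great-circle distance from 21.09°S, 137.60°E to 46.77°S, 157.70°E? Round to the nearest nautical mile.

1827 nmi

Δλ = 157.70 − 137.60 = 20.10°.
Δφ = -46.77 − -21.09 = -25.68°.
a = sin²(Δφ/2) + cos φ₁ · cos φ₂ · sin²(Δλ/2) = 0.068847.
c = 2·atan2(√a, √(1−a)) = 0.53099 rad → d = 6371·c ≈ 3382.93 km ≈ 1826.64 nmi.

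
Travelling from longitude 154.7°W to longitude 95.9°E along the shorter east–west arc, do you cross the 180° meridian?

Naïve |95.9 − -154.7| = 250.6° > 180°, so the shorter arc goes the other way round — across 180°.
Signed shortest Δλ = ((95.9 − -154.7 + 180) mod 360) − 180 = -109.4°.
Going west by 109.4° from -154.7° passes through 180° before reaching +95.9°.

Yes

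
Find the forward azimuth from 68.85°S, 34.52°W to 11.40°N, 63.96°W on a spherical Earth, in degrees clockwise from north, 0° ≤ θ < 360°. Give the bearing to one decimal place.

331.0°

Δλ = -63.96 − -34.52 = -29.44°.
θ = atan2( sin Δλ · cos φ₂ , cos φ₁ · sin φ₂ − sin φ₁ · cos φ₂ · cos Δλ )
  = atan2(-0.48181, 0.86750) = -29.048° → normalised to [0°, 360°): 330.952°.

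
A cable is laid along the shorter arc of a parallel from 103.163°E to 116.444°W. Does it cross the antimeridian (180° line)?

Naïve |-116.444 − 103.163| = 219.607° > 180°, so the shorter arc goes the other way round — across 180°.
Signed shortest Δλ = ((-116.444 − 103.163 + 180) mod 360) − 180 = 140.393°.
Going east by 140.393° from +103.163° passes through 180° before reaching -116.444°.

Yes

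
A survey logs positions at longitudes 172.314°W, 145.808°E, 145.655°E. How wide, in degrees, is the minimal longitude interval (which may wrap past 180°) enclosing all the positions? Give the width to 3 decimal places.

42.031°

Sort the longitudes: -172.314°, +145.655°, +145.808°.
Eastward gaps between consecutive values (wrapping around): 317.969°, 0.153°, 41.878°.
Largest gap = 317.969° ⇒ minimal covering band is its complement: 360° − 317.969° = 42.031°.
Band runs from +145.655° eastward to -172.314°, crossing the antimeridian.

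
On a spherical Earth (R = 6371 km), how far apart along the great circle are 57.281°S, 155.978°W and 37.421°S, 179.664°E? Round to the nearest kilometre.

2839 km

Δλ = 179.664 − -155.978 = 335.642°; wrapped into (−180°, 180°]: -24.358°.
Δφ = -37.421 − -57.281 = 19.860°.
a = sin²(Δφ/2) + cos φ₁ · cos φ₂ · sin²(Δλ/2) = 0.048843.
c = 2·atan2(√a, √(1−a)) = 0.44569 rad → d = 6371·c ≈ 2839.48 km.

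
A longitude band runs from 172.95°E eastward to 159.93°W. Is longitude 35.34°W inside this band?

No

Band width going east from +172.95° to -159.93°: ((-159.93 − 172.95) mod 360) = 27.12°.
Offset of -35.34° east of the west edge: ((-35.34 − 172.95) mod 360) = 151.71°.
151.71° > 27.12° ⇒ outside.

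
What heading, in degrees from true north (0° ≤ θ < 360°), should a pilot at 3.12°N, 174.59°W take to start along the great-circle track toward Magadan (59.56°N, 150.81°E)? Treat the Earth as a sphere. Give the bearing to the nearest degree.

341°

Δλ = 150.81 − -174.59 = 325.40°; wrapped into (−180°, 180°]: -34.60°.
θ = atan2( sin Δλ · cos φ₂ , cos φ₁ · sin φ₂ − sin φ₁ · cos φ₂ · cos Δλ )
  = atan2(-0.28769, 0.83818) = -18.944° → normalised to [0°, 360°): 341.056°.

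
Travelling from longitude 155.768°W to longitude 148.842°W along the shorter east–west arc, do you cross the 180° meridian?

No

Signed shortest Δλ = ((-148.842 − -155.768 + 180) mod 360) − 180 = 6.926°.
Going east by 6.926° from -155.768° reaches -148.842° without touching 180°.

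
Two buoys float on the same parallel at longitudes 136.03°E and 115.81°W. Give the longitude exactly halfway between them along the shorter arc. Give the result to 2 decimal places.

Signed shortest Δλ from +136.03° to -115.81° is +108.16°.
Midpoint longitude = +136.03° + (+108.16°)/2 = +136.03° + 54.08° = +190.11°.
Normalise into (−180°, 180°]: -169.89°.
(The naïve average (+136.03 + -115.81)/2 = 10.11° is on the wrong side of the globe.)

169.89°W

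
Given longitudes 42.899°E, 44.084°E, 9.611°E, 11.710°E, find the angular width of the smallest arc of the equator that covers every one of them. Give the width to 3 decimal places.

34.473°

Sort the longitudes: +9.611°, +11.710°, +42.899°, +44.084°.
Eastward gaps between consecutive values (wrapping around): 2.099°, 31.189°, 1.185°, 325.527°.
Largest gap = 325.527° ⇒ minimal covering band is its complement: 360° − 325.527° = 34.473°.
Band runs from +9.611° eastward to +44.084°.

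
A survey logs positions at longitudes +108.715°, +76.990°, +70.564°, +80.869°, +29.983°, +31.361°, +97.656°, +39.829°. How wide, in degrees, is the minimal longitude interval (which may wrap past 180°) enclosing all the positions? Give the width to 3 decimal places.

Sort the longitudes: +29.983°, +31.361°, +39.829°, +70.564°, +76.990°, +80.869°, +97.656°, +108.715°.
Eastward gaps between consecutive values (wrapping around): 1.378°, 8.468°, 30.735°, 6.426°, 3.879°, 16.787°, 11.059°, 281.268°.
Largest gap = 281.268° ⇒ minimal covering band is its complement: 360° − 281.268° = 78.732°.
Band runs from +29.983° eastward to +108.715°.

78.732°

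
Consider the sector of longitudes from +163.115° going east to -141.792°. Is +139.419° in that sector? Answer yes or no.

Band width going east from +163.115° to -141.792°: ((-141.792 − 163.115) mod 360) = 55.093°.
Offset of +139.419° east of the west edge: ((139.419 − 163.115) mod 360) = 336.304°.
336.304° > 55.093° ⇒ outside.

No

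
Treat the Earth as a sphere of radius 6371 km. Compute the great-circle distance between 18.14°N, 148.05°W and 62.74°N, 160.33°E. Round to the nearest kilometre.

Δλ = 160.33 − -148.05 = 308.38°; wrapped into (−180°, 180°]: -51.62°.
Δφ = 62.74 − 18.14 = 44.60°.
a = sin²(Δφ/2) + cos φ₁ · cos φ₂ · sin²(Δλ/2) = 0.226497.
c = 2·atan2(√a, √(1−a)) = 0.99201 rad → d = 6371·c ≈ 6320.11 km.

6320 km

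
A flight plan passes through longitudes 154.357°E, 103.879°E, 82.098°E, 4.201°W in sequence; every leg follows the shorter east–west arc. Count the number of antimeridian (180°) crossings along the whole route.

Leg 1: +154.357° → +103.879°, shortest Δλ = -50.478° (west) — does not cross 180°.
Leg 2: +103.879° → +82.098°, shortest Δλ = -21.781° (west) — does not cross 180°.
Leg 3: +82.098° → -4.201°, shortest Δλ = -86.299° (west) — does not cross 180°.
Total crossings: 0.

0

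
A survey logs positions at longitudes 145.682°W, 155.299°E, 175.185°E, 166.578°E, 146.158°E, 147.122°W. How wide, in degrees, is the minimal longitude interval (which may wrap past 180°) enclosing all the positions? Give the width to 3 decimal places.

68.160°

Sort the longitudes: -147.122°, -145.682°, +146.158°, +155.299°, +166.578°, +175.185°.
Eastward gaps between consecutive values (wrapping around): 1.440°, 291.840°, 9.141°, 11.279°, 8.607°, 37.693°.
Largest gap = 291.840° ⇒ minimal covering band is its complement: 360° − 291.840° = 68.160°.
Band runs from +146.158° eastward to -145.682°, crossing the antimeridian.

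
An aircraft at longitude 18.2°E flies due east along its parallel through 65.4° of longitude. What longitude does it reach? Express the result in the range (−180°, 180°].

Start at +18.2°; shift +65.4° → +83.6°.
+83.6° already lies in (−180°, 180°].

83.6°E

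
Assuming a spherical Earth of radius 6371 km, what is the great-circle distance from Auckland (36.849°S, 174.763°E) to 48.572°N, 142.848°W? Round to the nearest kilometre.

Δλ = -142.848 − 174.763 = -317.611°; wrapped into (−180°, 180°]: 42.389°.
Δφ = 48.572 − -36.849 = 85.421°.
a = sin²(Δφ/2) + cos φ₁ · cos φ₂ · sin²(Δλ/2) = 0.529291.
c = 2·atan2(√a, √(1−a)) = 1.62941 rad → d = 6371·c ≈ 10380.99 km.

10381 km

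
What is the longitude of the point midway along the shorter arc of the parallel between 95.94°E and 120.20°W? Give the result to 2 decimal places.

167.87°E

Signed shortest Δλ from +95.94° to -120.20° is +143.86°.
Midpoint longitude = +95.94° + (+143.86°)/2 = +95.94° + 71.93° = +167.87°.
(The naïve average (+95.94 + -120.20)/2 = -12.13° is on the wrong side of the globe.)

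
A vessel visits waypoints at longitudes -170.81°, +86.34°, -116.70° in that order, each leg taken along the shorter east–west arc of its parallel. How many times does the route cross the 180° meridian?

2

Leg 1: -170.81° → +86.34°, shortest Δλ = -102.85° (west) — crosses 180°.
Leg 2: +86.34° → -116.70°, shortest Δλ = 156.96° (east) — crosses 180°.
Total crossings: 2.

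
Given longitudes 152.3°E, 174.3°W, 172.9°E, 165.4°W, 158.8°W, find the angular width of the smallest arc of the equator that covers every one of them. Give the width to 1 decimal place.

Sort the longitudes: -174.3°, -165.4°, -158.8°, +152.3°, +172.9°.
Eastward gaps between consecutive values (wrapping around): 8.9°, 6.6°, 311.1°, 20.6°, 12.8°.
Largest gap = 311.1° ⇒ minimal covering band is its complement: 360° − 311.1° = 48.9°.
Band runs from +152.3° eastward to -158.8°, crossing the antimeridian.

48.9°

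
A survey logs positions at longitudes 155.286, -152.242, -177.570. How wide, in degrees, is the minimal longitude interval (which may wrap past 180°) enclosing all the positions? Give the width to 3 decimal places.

52.472°

Sort the longitudes: -177.570°, -152.242°, +155.286°.
Eastward gaps between consecutive values (wrapping around): 25.328°, 307.528°, 27.144°.
Largest gap = 307.528° ⇒ minimal covering band is its complement: 360° − 307.528° = 52.472°.
Band runs from +155.286° eastward to -152.242°, crossing the antimeridian.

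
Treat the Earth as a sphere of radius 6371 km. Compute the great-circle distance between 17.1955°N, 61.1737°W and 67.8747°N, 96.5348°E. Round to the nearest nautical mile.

5607 nmi

Δλ = 96.5348 − -61.1737 = 157.7085°.
Δφ = 67.8747 − 17.1955 = 50.6792°.
a = sin²(Δφ/2) + cos φ₁ · cos φ₂ · sin²(Δλ/2) = 0.529523.
c = 2·atan2(√a, √(1−a)) = 1.62988 rad → d = 6371·c ≈ 10383.94 km ≈ 5606.88 nmi.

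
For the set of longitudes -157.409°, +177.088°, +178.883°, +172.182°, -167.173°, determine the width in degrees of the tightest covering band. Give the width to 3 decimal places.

Sort the longitudes: -167.173°, -157.409°, +172.182°, +177.088°, +178.883°.
Eastward gaps between consecutive values (wrapping around): 9.764°, 329.591°, 4.906°, 1.795°, 13.944°.
Largest gap = 329.591° ⇒ minimal covering band is its complement: 360° − 329.591° = 30.409°.
Band runs from +172.182° eastward to -157.409°, crossing the antimeridian.

30.409°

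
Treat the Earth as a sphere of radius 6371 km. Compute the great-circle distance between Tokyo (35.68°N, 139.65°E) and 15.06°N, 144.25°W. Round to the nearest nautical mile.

4210 nmi

Δλ = -144.25 − 139.65 = -283.90°; wrapped into (−180°, 180°]: 76.10°.
Δφ = 15.06 − 35.68 = -20.62°.
a = sin²(Δφ/2) + cos φ₁ · cos φ₂ · sin²(Δλ/2) = 0.330010.
c = 2·atan2(√a, √(1−a)) = 1.22390 rad → d = 6371·c ≈ 7797.47 km ≈ 4210.30 nmi.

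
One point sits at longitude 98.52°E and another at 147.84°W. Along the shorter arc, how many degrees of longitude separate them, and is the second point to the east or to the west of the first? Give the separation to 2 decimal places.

113.64° east

Raw difference: -147.84 − 98.52 = -246.36°.
Normalise into (−180°, 180°]: -246.36° + 360° = 113.64°.
Positive ⇒ the second point lies to the east; separation 113.64°.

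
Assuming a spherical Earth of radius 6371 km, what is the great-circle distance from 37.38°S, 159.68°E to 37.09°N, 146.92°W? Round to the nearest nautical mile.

Δλ = -146.92 − 159.68 = -306.60°; wrapped into (−180°, 180°]: 53.40°.
Δφ = 37.09 − -37.38 = 74.47°.
a = sin²(Δφ/2) + cos φ₁ · cos φ₂ · sin²(Δλ/2) = 0.494098.
c = 2·atan2(√a, √(1−a)) = 1.55899 rad → d = 6371·c ≈ 9932.34 km ≈ 5363.03 nmi.

5363 nmi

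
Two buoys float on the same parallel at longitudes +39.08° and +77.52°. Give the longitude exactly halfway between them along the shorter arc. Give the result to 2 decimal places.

+58.30°

Signed shortest Δλ from +39.08° to +77.52° is +38.44°.
Midpoint longitude = +39.08° + (+38.44°)/2 = +39.08° + 19.22° = +58.30°.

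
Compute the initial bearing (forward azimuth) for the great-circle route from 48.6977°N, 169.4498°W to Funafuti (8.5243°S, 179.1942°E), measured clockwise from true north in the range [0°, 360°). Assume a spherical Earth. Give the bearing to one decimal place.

193.3°

Δλ = 179.1942 − -169.4498 = 348.6440°; wrapped into (−180°, 180°]: -11.3560°.
θ = atan2( sin Δλ · cos φ₂ , cos φ₁ · sin φ₂ − sin φ₁ · cos φ₂ · cos Δλ )
  = atan2(-0.19473, -0.82623) = -166.738° → normalised to [0°, 360°): 193.262°.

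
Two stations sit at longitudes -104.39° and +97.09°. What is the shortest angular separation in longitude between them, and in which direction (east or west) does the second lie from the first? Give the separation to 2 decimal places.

158.52° west

Raw difference: 97.09 − -104.39 = 201.48°.
Normalise into (−180°, 180°]: 201.48° − 360° = -158.52°.
Negative ⇒ the second point lies to the west; separation 158.52°.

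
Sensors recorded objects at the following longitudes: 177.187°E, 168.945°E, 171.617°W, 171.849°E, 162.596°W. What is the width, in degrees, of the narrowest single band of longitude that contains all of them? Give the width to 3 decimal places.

Sort the longitudes: -171.617°, -162.596°, +168.945°, +171.849°, +177.187°.
Eastward gaps between consecutive values (wrapping around): 9.021°, 331.541°, 2.904°, 5.338°, 11.196°.
Largest gap = 331.541° ⇒ minimal covering band is its complement: 360° − 331.541° = 28.459°.
Band runs from +168.945° eastward to -162.596°, crossing the antimeridian.

28.459°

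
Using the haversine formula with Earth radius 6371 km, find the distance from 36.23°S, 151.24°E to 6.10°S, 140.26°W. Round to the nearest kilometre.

7683 km

Δλ = -140.26 − 151.24 = -291.50°; wrapped into (−180°, 180°]: 68.50°.
Δφ = -6.10 − -36.23 = 30.13°.
a = sin²(Δφ/2) + cos φ₁ · cos φ₂ · sin²(Δλ/2) = 0.321615.
c = 2·atan2(√a, √(1−a)) = 1.20599 rad → d = 6371·c ≈ 7683.35 km.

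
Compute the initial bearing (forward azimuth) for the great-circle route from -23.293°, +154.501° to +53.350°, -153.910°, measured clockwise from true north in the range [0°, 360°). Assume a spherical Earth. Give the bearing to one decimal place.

27.9°

Δλ = -153.910 − 154.501 = -308.411°; wrapped into (−180°, 180°]: 51.589°.
θ = atan2( sin Δλ · cos φ₂ , cos φ₁ · sin φ₂ − sin φ₁ · cos φ₂ · cos Δλ )
  = atan2(0.46774, 0.88356) = 27.896° → normalised to [0°, 360°): 27.896°.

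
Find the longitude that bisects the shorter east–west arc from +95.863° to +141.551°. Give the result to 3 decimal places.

Signed shortest Δλ from +95.863° to +141.551° is +45.688°.
Midpoint longitude = +95.863° + (+45.688°)/2 = +95.863° + 22.844° = +118.707°.

+118.707°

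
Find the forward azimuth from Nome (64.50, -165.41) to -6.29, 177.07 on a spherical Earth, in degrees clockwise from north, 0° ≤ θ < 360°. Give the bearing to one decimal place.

198.3°

Δλ = 177.07 − -165.41 = 342.48°; wrapped into (−180°, 180°]: -17.52°.
θ = atan2( sin Δλ · cos φ₂ , cos φ₁ · sin φ₂ − sin φ₁ · cos φ₂ · cos Δλ )
  = atan2(-0.29923, -0.90270) = -161.661° → normalised to [0°, 360°): 198.339°.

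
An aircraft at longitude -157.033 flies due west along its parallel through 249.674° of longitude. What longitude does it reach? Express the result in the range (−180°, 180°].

Start at -157.033°; shift −249.674° → -406.707°.
-406.707° lies outside (−180°, 180°]; add 360° → -46.707°.

-46.707°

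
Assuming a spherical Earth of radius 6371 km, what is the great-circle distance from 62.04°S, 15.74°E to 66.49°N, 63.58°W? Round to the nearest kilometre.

Δλ = -63.58 − 15.74 = -79.32°.
Δφ = 66.49 − -62.04 = 128.53°.
a = sin²(Δφ/2) + cos φ₁ · cos φ₂ · sin²(Δλ/2) = 0.887647.
c = 2·atan2(√a, √(1−a)) = 2.45798 rad → d = 6371·c ≈ 15659.77 km.

15660 km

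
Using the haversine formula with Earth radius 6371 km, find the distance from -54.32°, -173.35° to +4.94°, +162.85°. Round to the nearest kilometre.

Δλ = 162.85 − -173.35 = 336.20°; wrapped into (−180°, 180°]: -23.80°.
Δφ = 4.94 − -54.32 = 59.26°.
a = sin²(Δφ/2) + cos φ₁ · cos φ₂ · sin²(Δλ/2) = 0.269137.
c = 2·atan2(√a, √(1−a)) = 1.09086 rad → d = 6371·c ≈ 6949.84 km.

6950 km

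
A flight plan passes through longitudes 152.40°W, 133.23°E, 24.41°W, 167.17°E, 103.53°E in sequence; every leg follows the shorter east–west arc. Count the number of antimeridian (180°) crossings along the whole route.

Leg 1: -152.40° → +133.23°, shortest Δλ = -74.37° (west) — crosses 180°.
Leg 2: +133.23° → -24.41°, shortest Δλ = -157.64° (west) — does not cross 180°.
Leg 3: -24.41° → +167.17°, shortest Δλ = -168.42° (west) — crosses 180°.
Leg 4: +167.17° → +103.53°, shortest Δλ = -63.64° (west) — does not cross 180°.
Total crossings: 2.

2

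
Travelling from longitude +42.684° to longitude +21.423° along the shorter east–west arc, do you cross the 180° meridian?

No

Signed shortest Δλ = ((21.423 − 42.684 + 180) mod 360) − 180 = -21.261°.
Going west by 21.261° from +42.684° reaches +21.423° without touching 180°.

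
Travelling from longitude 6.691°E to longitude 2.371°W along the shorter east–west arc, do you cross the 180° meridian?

Signed shortest Δλ = ((-2.371 − 6.691 + 180) mod 360) − 180 = -9.062°.
Going west by 9.062° from +6.691° reaches -2.371° without touching 180°.

No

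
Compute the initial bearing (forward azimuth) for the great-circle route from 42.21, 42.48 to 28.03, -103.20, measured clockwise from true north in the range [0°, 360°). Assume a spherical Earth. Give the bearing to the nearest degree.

Δλ = -103.20 − 42.48 = -145.68°.
θ = atan2( sin Δλ · cos φ₂ , cos φ₁ · sin φ₂ − sin φ₁ · cos φ₂ · cos Δλ )
  = atan2(-0.49768, 0.83787) = -30.710° → normalised to [0°, 360°): 329.290°.

329°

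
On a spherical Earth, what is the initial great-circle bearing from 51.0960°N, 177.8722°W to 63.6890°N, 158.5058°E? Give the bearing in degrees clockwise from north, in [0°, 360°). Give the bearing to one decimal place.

Δλ = 158.5058 − -177.8722 = 336.3780°; wrapped into (−180°, 180°]: -23.6220°.
θ = atan2( sin Δλ · cos φ₂ , cos φ₁ · sin φ₂ − sin φ₁ · cos φ₂ · cos Δλ )
  = atan2(-0.17761, 0.24693) = -35.727° → normalised to [0°, 360°): 324.273°.

324.3°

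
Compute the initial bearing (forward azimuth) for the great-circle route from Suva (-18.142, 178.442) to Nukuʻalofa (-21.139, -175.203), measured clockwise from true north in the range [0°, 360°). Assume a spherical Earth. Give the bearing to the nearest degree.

118°

Δλ = -175.203 − 178.442 = -353.645°; wrapped into (−180°, 180°]: 6.355°.
θ = atan2( sin Δλ · cos φ₂ , cos φ₁ · sin φ₂ − sin φ₁ · cos φ₂ · cos Δλ )
  = atan2(0.10324, -0.05407) = 117.642° → normalised to [0°, 360°): 117.642°.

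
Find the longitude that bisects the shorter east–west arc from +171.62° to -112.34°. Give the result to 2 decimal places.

Signed shortest Δλ from +171.62° to -112.34° is +76.04°.
Midpoint longitude = +171.62° + (+76.04°)/2 = +171.62° + 38.02° = +209.64°.
Normalise into (−180°, 180°]: -150.36°.
(The naïve average (+171.62 + -112.34)/2 = 29.64° is on the wrong side of the globe.)

-150.36°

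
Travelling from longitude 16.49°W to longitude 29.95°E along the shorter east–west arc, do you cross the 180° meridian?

No

Signed shortest Δλ = ((29.95 − -16.49 + 180) mod 360) − 180 = 46.44°.
Going east by 46.44° from -16.49° reaches +29.95° without touching 180°.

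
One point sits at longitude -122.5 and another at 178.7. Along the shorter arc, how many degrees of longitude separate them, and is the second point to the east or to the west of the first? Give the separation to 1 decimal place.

58.8° west

Raw difference: 178.7 − -122.5 = 301.2°.
Normalise into (−180°, 180°]: 301.2° − 360° = -58.8°.
Negative ⇒ the second point lies to the west; separation 58.8°.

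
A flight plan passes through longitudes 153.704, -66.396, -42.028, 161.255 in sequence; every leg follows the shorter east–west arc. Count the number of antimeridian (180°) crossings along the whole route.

2

Leg 1: +153.704° → -66.396°, shortest Δλ = 139.9° (east) — crosses 180°.
Leg 2: -66.396° → -42.028°, shortest Δλ = 24.368° (east) — does not cross 180°.
Leg 3: -42.028° → +161.255°, shortest Δλ = -156.717° (west) — crosses 180°.
Total crossings: 2.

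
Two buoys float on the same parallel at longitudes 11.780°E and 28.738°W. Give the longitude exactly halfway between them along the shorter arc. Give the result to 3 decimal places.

8.479°W

Signed shortest Δλ from +11.780° to -28.738° is -40.518°.
Midpoint longitude = +11.780° + (-40.518°)/2 = +11.780° − 20.259° = -8.479°.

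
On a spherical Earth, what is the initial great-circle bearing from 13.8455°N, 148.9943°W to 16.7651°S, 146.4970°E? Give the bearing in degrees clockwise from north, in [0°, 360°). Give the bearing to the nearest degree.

Δλ = 146.4970 − -148.9943 = 295.4913°; wrapped into (−180°, 180°]: -64.5087°.
θ = atan2( sin Δλ · cos φ₂ , cos φ₁ · sin φ₂ − sin φ₁ · cos φ₂ · cos Δλ )
  = atan2(-0.86428, -0.37868) = -113.660° → normalised to [0°, 360°): 246.340°.

246°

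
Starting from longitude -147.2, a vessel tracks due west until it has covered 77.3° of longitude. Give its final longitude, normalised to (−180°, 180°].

+135.5°

Start at -147.2°; shift −77.3° → -224.5°.
-224.5° lies outside (−180°, 180°]; add 360° → +135.5°.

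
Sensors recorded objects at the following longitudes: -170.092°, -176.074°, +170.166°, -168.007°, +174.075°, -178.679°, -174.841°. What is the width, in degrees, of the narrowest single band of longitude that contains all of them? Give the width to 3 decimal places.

Sort the longitudes: -178.679°, -176.074°, -174.841°, -170.092°, -168.007°, +170.166°, +174.075°.
Eastward gaps between consecutive values (wrapping around): 2.605°, 1.233°, 4.749°, 2.085°, 338.173°, 3.909°, 7.246°.
Largest gap = 338.173° ⇒ minimal covering band is its complement: 360° − 338.173° = 21.827°.
Band runs from +170.166° eastward to -168.007°, crossing the antimeridian.

21.827°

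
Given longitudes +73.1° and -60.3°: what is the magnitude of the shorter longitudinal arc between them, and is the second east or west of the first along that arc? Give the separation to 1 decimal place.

133.4° west

Raw difference: -60.3 − 73.1 = -133.4°.
Normalise into (−180°, 180°]: -133.4° stays -133.4°.
Negative ⇒ the second point lies to the west; separation 133.4°.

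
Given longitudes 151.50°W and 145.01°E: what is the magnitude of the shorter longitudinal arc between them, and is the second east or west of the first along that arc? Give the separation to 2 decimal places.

Raw difference: 145.01 − -151.50 = 296.51°.
Normalise into (−180°, 180°]: 296.51° − 360° = -63.49°.
Negative ⇒ the second point lies to the west; separation 63.49°.

63.49° west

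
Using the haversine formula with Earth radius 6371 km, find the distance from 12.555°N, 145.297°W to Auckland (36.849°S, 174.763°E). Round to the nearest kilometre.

Δλ = 174.763 − -145.297 = 320.060°; wrapped into (−180°, 180°]: -39.940°.
Δφ = -36.849 − 12.555 = -49.404°.
a = sin²(Δφ/2) + cos φ₁ · cos φ₂ · sin²(Δλ/2) = 0.265746.
c = 2·atan2(√a, √(1−a)) = 1.08320 rad → d = 6371·c ≈ 6901.04 km.

6901 km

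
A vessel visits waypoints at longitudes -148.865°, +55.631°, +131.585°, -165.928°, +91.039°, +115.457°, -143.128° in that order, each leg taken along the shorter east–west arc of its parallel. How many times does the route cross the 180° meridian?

Leg 1: -148.865° → +55.631°, shortest Δλ = -155.504° (west) — crosses 180°.
Leg 2: +55.631° → +131.585°, shortest Δλ = 75.954° (east) — does not cross 180°.
Leg 3: +131.585° → -165.928°, shortest Δλ = 62.487° (east) — crosses 180°.
Leg 4: -165.928° → +91.039°, shortest Δλ = -103.033° (west) — crosses 180°.
Leg 5: +91.039° → +115.457°, shortest Δλ = 24.418° (east) — does not cross 180°.
Leg 6: +115.457° → -143.128°, shortest Δλ = 101.415° (east) — crosses 180°.
Total crossings: 4.

4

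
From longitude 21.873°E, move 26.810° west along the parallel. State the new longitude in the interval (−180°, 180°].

Start at +21.873°; shift −26.810° → -4.937°.
-4.937° already lies in (−180°, 180°].

4.937°W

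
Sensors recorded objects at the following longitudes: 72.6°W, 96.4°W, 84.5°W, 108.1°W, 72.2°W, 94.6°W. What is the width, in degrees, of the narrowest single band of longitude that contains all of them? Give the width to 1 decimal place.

35.9°

Sort the longitudes: -108.1°, -96.4°, -94.6°, -84.5°, -72.6°, -72.2°.
Eastward gaps between consecutive values (wrapping around): 11.7°, 1.8°, 10.1°, 11.9°, 0.4°, 324.1°.
Largest gap = 324.1° ⇒ minimal covering band is its complement: 360° − 324.1° = 35.9°.
Band runs from -108.1° eastward to -72.2°.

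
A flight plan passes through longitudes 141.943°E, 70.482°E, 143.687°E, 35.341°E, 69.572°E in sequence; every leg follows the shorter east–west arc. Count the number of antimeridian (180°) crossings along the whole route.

Leg 1: +141.943° → +70.482°, shortest Δλ = -71.461° (west) — does not cross 180°.
Leg 2: +70.482° → +143.687°, shortest Δλ = 73.205° (east) — does not cross 180°.
Leg 3: +143.687° → +35.341°, shortest Δλ = -108.346° (west) — does not cross 180°.
Leg 4: +35.341° → +69.572°, shortest Δλ = 34.231° (east) — does not cross 180°.
Total crossings: 0.

0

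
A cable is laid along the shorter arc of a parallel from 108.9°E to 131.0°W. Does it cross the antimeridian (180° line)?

Yes

Naïve |-131.0 − 108.9| = 239.9° > 180°, so the shorter arc goes the other way round — across 180°.
Signed shortest Δλ = ((-131.0 − 108.9 + 180) mod 360) − 180 = 120.1°.
Going east by 120.1° from +108.9° passes through 180° before reaching -131.0°.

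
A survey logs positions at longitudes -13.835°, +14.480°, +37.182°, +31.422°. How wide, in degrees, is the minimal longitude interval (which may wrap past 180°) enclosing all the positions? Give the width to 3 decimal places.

Sort the longitudes: -13.835°, +14.480°, +31.422°, +37.182°.
Eastward gaps between consecutive values (wrapping around): 28.315°, 16.942°, 5.760°, 308.983°.
Largest gap = 308.983° ⇒ minimal covering band is its complement: 360° − 308.983° = 51.017°.
Band runs from -13.835° eastward to +37.182°.

51.017°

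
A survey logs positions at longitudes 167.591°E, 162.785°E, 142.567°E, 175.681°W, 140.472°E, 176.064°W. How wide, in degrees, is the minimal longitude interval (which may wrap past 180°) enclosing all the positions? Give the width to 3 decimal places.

43.847°

Sort the longitudes: -176.064°, -175.681°, +140.472°, +142.567°, +162.785°, +167.591°.
Eastward gaps between consecutive values (wrapping around): 0.383°, 316.153°, 2.095°, 20.218°, 4.806°, 16.345°.
Largest gap = 316.153° ⇒ minimal covering band is its complement: 360° − 316.153° = 43.847°.
Band runs from +140.472° eastward to -175.681°, crossing the antimeridian.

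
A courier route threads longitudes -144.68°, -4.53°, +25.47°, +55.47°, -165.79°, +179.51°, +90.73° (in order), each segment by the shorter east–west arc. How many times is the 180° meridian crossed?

Leg 1: -144.68° → -4.53°, shortest Δλ = 140.15° (east) — does not cross 180°.
Leg 2: -4.53° → +25.47°, shortest Δλ = 30.0° (east) — does not cross 180°.
Leg 3: +25.47° → +55.47°, shortest Δλ = 30.0° (east) — does not cross 180°.
Leg 4: +55.47° → -165.79°, shortest Δλ = 138.74° (east) — crosses 180°.
Leg 5: -165.79° → +179.51°, shortest Δλ = -14.7° (west) — crosses 180°.
Leg 6: +179.51° → +90.73°, shortest Δλ = -88.78° (west) — does not cross 180°.
Total crossings: 2.

2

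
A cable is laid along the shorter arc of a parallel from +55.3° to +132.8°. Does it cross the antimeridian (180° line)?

Signed shortest Δλ = ((132.8 − 55.3 + 180) mod 360) − 180 = 77.5°.
Going east by 77.5° from +55.3° reaches +132.8° without touching 180°.

No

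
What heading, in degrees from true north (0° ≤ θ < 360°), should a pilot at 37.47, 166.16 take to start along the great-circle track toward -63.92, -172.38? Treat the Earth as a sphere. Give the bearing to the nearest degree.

Δλ = -172.38 − 166.16 = -338.54°; wrapped into (−180°, 180°]: 21.46°.
θ = atan2( sin Δλ · cos φ₂ , cos φ₁ · sin φ₂ − sin φ₁ · cos φ₂ · cos Δλ )
  = atan2(0.16084, -0.96176) = 170.506° → normalised to [0°, 360°): 170.506°.

171°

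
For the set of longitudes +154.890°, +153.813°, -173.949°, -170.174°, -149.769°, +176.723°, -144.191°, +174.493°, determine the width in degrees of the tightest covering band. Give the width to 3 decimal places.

61.996°

Sort the longitudes: -173.949°, -170.174°, -149.769°, -144.191°, +153.813°, +154.890°, +174.493°, +176.723°.
Eastward gaps between consecutive values (wrapping around): 3.775°, 20.405°, 5.578°, 298.004°, 1.077°, 19.603°, 2.230°, 9.328°.
Largest gap = 298.004° ⇒ minimal covering band is its complement: 360° − 298.004° = 61.996°.
Band runs from +153.813° eastward to -144.191°, crossing the antimeridian.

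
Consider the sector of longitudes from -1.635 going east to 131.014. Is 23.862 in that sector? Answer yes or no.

Band width going east from -1.635° to +131.014°: ((131.014 − -1.635) mod 360) = 132.649°.
Offset of +23.862° east of the west edge: ((23.862 − -1.635) mod 360) = 25.497°.
25.497° ≤ 132.649° ⇒ inside.

Yes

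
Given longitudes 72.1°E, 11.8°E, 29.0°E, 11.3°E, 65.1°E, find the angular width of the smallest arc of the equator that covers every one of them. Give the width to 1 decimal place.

Sort the longitudes: +11.3°, +11.8°, +29.0°, +65.1°, +72.1°.
Eastward gaps between consecutive values (wrapping around): 0.5°, 17.2°, 36.1°, 7.0°, 299.2°.
Largest gap = 299.2° ⇒ minimal covering band is its complement: 360° − 299.2° = 60.8°.
Band runs from +11.3° eastward to +72.1°.

60.8°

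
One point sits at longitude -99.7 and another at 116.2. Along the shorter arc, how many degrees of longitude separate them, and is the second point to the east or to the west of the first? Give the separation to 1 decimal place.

144.1° west

Raw difference: 116.2 − -99.7 = 215.9°.
Normalise into (−180°, 180°]: 215.9° − 360° = -144.1°.
Negative ⇒ the second point lies to the west; separation 144.1°.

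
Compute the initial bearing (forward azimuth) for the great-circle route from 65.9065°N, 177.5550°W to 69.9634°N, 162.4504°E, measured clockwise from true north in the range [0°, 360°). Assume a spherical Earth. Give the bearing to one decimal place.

Δλ = 162.4504 − -177.5550 = 340.0054°; wrapped into (−180°, 180°]: -19.9946°.
θ = atan2( sin Δλ · cos φ₂ , cos φ₁ · sin φ₂ − sin φ₁ · cos φ₂ · cos Δλ )
  = atan2(-0.11715, 0.08960) = -52.591° → normalised to [0°, 360°): 307.409°.

307.4°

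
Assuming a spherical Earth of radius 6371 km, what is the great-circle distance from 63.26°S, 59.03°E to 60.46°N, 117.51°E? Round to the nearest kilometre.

14608 km

Δλ = 117.51 − 59.03 = 58.48°.
Δφ = 60.46 − -63.26 = 123.72°.
a = sin²(Δφ/2) + cos φ₁ · cos φ₂ · sin²(Δλ/2) = 0.830498.
c = 2·atan2(√a, √(1−a)) = 2.29294 rad → d = 6371·c ≈ 14608.33 km.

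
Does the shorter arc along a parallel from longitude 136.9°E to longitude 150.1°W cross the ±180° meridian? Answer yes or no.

Yes

Naïve |-150.1 − 136.9| = 287.0° > 180°, so the shorter arc goes the other way round — across 180°.
Signed shortest Δλ = ((-150.1 − 136.9 + 180) mod 360) − 180 = 73.0°.
Going east by 73.0° from +136.9° passes through 180° before reaching -150.1°.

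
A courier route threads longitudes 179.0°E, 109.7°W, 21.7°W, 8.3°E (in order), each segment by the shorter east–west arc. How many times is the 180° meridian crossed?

1

Leg 1: +179.0° → -109.7°, shortest Δλ = 71.3° (east) — crosses 180°.
Leg 2: -109.7° → -21.7°, shortest Δλ = 88.0° (east) — does not cross 180°.
Leg 3: -21.7° → +8.3°, shortest Δλ = 30.0° (east) — does not cross 180°.
Total crossings: 1.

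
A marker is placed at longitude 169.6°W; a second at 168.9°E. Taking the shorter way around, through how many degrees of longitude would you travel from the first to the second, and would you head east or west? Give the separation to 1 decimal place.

Raw difference: 168.9 − -169.6 = 338.5°.
Normalise into (−180°, 180°]: 338.5° − 360° = -21.5°.
Negative ⇒ the second point lies to the west; separation 21.5°.

21.5° west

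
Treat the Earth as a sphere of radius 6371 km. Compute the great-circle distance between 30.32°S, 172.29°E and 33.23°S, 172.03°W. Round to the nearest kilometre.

Δλ = -172.03 − 172.29 = -344.32°; wrapped into (−180°, 180°]: 15.68°.
Δφ = -33.23 − -30.32 = -2.91°.
a = sin²(Δφ/2) + cos φ₁ · cos φ₂ · sin²(Δλ/2) = 0.014080.
c = 2·atan2(√a, √(1−a)) = 0.23788 rad → d = 6371·c ≈ 1515.53 km.

1516 km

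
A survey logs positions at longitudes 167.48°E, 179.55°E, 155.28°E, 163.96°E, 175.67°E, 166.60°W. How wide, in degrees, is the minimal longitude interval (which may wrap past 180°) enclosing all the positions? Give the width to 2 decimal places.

Sort the longitudes: -166.60°, +155.28°, +163.96°, +167.48°, +175.67°, +179.55°.
Eastward gaps between consecutive values (wrapping around): 321.88°, 8.68°, 3.52°, 8.19°, 3.88°, 13.85°.
Largest gap = 321.88° ⇒ minimal covering band is its complement: 360° − 321.88° = 38.12°.
Band runs from +155.28° eastward to -166.60°, crossing the antimeridian.

38.12°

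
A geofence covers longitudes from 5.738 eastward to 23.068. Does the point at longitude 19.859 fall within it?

Band width going east from +5.738° to +23.068°: ((23.068 − 5.738) mod 360) = 17.330°.
Offset of +19.859° east of the west edge: ((19.859 − 5.738) mod 360) = 14.121°.
14.121° ≤ 17.330° ⇒ inside.

Yes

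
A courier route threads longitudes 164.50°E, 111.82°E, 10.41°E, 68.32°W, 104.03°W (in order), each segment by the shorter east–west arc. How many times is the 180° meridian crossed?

0

Leg 1: +164.50° → +111.82°, shortest Δλ = -52.68° (west) — does not cross 180°.
Leg 2: +111.82° → +10.41°, shortest Δλ = -101.41° (west) — does not cross 180°.
Leg 3: +10.41° → -68.32°, shortest Δλ = -78.73° (west) — does not cross 180°.
Leg 4: -68.32° → -104.03°, shortest Δλ = -35.71° (west) — does not cross 180°.
Total crossings: 0.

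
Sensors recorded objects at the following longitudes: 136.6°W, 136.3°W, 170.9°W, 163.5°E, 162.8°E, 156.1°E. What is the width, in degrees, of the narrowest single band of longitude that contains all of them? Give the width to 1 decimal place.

Sort the longitudes: -170.9°, -136.6°, -136.3°, +156.1°, +162.8°, +163.5°.
Eastward gaps between consecutive values (wrapping around): 34.3°, 0.3°, 292.4°, 6.7°, 0.7°, 25.6°.
Largest gap = 292.4° ⇒ minimal covering band is its complement: 360° − 292.4° = 67.6°.
Band runs from +156.1° eastward to -136.3°, crossing the antimeridian.

67.6°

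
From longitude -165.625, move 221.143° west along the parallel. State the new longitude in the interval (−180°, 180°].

Start at -165.625°; shift −221.143° → -386.768°.
-386.768° lies outside (−180°, 180°]; add 360° → -26.768°.

-26.768°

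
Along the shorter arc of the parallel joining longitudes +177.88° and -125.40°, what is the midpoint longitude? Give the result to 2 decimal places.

Signed shortest Δλ from +177.88° to -125.40° is +56.72°.
Midpoint longitude = +177.88° + (+56.72°)/2 = +177.88° + 28.36° = +206.24°.
Normalise into (−180°, 180°]: -153.76°.
(The naïve average (+177.88 + -125.40)/2 = 26.24° is on the wrong side of the globe.)

-153.76°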